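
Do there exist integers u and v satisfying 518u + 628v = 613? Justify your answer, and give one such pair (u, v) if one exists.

No such integers exist.

Any value of 518u + 628v is a multiple of gcd(518, 628) = 2.
But 613 is not a multiple of 2 (it leaves remainder 1).
Therefore 518u + 628v = 613 has no solution in integers.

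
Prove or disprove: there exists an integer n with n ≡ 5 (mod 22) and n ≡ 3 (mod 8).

n = 27

Here gcd(22, 8) = 2, and both 5 and 3 leave remainder 1 mod 2, so the system is consistent.
Step through n = 5, 5 + 22, 5 + 2·22, …: the values 5, 27 reduce mod 8 to 5, 3. The value 27 hits 3.
Verify: 27 = 1·22 + 5 and 27 = 3·8 + 3. ✓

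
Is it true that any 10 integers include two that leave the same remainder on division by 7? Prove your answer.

Partition the integers by their residue mod 7; there are 7 classes.
Since 10 > 7, two of the 10 integers must share a residue class by the pigeonhole principle; call them a and b.
So a and b have equal remainders mod 7, which is exactly what was to be shown.

Yes.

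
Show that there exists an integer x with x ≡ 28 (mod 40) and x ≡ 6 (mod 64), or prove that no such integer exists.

Reduce both congruences modulo 8, which divides 40 and 64: they say x ≡ 28 (mod 8) and x ≡ 6 (mod 8).
But 28 mod 8 = 4 while 6 mod 8 = 6, a contradiction.
Hence the system has no solution.

No such integer exists.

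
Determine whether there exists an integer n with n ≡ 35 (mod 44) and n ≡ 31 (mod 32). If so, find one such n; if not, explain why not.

The moduli are not coprime: gcd(44, 32) = 4. Compatibility requires 4 ∣ (31 − 35) = -4, which holds, so solutions exist.
The integers ≡ 35 (mod 44) are 35, 79, 123, 167, 211, 255, …; their remainders mod 32 are 3, 15, 27, 7, 19, 31, so n = 255 is the first that is ≡ 31 (mod 32).
Indeed 255 ≡ 35 (mod 44) and 255 ≡ 31 (mod 32).

n = 255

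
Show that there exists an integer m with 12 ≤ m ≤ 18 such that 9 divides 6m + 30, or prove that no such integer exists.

Try m = 13: 6·13 + 30 = 108 = 12·9, which is divisible by 9.

m = 13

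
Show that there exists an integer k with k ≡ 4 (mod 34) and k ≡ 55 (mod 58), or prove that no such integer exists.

Reduce both congruences modulo 2, which divides 34 and 58: they say k ≡ 4 (mod 2) and k ≡ 55 (mod 2).
But 4 mod 2 = 0 while 55 mod 2 = 1, a contradiction.
Hence the system has no solution.

No, no such integer exists.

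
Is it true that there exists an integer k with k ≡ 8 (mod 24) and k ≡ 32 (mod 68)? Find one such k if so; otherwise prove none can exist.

gcd(24, 68) = 4. A simultaneous solution exists iff 8 ≡ 32 (mod 4); here 8 mod 4 = 0 = 32 mod 4, so it does.
List candidates k ≡ 8 (mod 24): 8, 32. Modulo 68 these are 8, 32; 32 gives 32 as required.
Check: 32 mod 24 = 8, 32 mod 68 = 32. ✓

k = 32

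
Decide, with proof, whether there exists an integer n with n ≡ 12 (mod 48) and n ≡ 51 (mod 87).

Here gcd(48, 87) = 3, and both 12 and 51 leave remainder 0 mod 3, so the system is consistent.
Write n = 12 + 48t. Then 48t ≡ 51 − 12 ≡ 39 (mod 87); dividing through by 3 gives 16t ≡ 13 (mod 29).
To invert 16 modulo 29: 29 = 1·16 + 13, 16 = 1·13 + 3, 13 = 4·3 + 1, 3 = 3·1 + 0, and unwinding, 1 = 13 − 4·3 = 13 − 4·(16 − 1·13) = −4·16 + 5·13 = −4·16 + 5·(29 − 1·16) = 5·29 − 9·16. Thus 16⁻¹ ≡ -9 ≡ 20 (mod 29).
Multiplying by 20: t ≡ 20·13 = 260 ≡ 28 (mod 29).
Then n = 12 + 48·28 = 1356.
Indeed 1356 ≡ 12 (mod 48) and 1356 ≡ 51 (mod 87).

n = 1356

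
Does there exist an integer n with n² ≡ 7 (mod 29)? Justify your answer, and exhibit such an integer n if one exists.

Take n = 23. Then 23² = 529 = 18·29 + 7, so 23² ≡ 7 (mod 29).

n = 23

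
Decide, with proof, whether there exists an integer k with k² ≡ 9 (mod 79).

k = 3

Take k = 3. Then 3² = 9, and since 0 ≤ 9 < 79 this is already reduced: 3² ≡ 9 (mod 79).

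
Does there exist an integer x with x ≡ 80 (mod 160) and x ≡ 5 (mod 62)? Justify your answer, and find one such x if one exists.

There is no such integer.

Reduce both congruences modulo 2, which divides 160 and 62: they say x ≡ 80 (mod 2) and x ≡ 5 (mod 2).
However 80 ≡ 0 and 5 ≡ 1 (mod 2), and 0 ≠ 1.
Therefore no such x exists.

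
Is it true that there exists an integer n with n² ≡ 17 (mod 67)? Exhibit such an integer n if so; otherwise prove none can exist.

n = 34

n = 34 works: 34² = 1156, and 1156 − 17 = 1139 = 17·67.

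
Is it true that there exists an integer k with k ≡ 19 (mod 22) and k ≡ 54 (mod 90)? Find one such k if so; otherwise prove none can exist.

Reduce both congruences modulo 2, which divides 22 and 90: they say k ≡ 19 (mod 2) and k ≡ 54 (mod 2).
But 19 mod 2 = 1 while 54 mod 2 = 0, a contradiction.
Therefore no such k exists.

No, no such integer exists.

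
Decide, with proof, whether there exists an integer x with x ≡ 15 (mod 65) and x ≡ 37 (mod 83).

x = 535

The moduli 65 and 83 are coprime, so by the Chinese Remainder Theorem a unique solution modulo 5395 exists.
Write x = 15 + 65t and require 15 + 65t ≡ 37 (mod 83), i.e. 65t ≡ 22 (mod 83).
Note 65·23 = 1495 ≡ 1 (mod 83) (as 1495 − 1 = 18·83), so 65⁻¹ ≡ 23.
Multiplying by 23: t ≡ 23·22 = 506 ≡ 8 (mod 83).
With t = 8: x = 15 + 65·8 = 535.
Verify: 535 = 8·65 + 15 and 535 = 6·83 + 37. ✓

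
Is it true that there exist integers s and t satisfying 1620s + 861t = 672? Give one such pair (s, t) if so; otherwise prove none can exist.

s = 196, t = -368

gcd(1620, 861) = 3, and 3 divides 672, so integer solutions exist.
Dividing through by 3 reduces the equation to 540s + 287t = 224.
Euclidean algorithm: 540 = 1·287 + 253, 287 = 1·253 + 34, 253 = 7·34 + 15, 34 = 2·15 + 4, 15 = 3·4 + 3, 4 = 1·3 + 1, 3 = 3·1 + 0.
Working back up the chain: 1 = 4 − 1·3 = 4 − (15 − 3·4) = −15 + 4·4 = −15 + 4·(34 − 2·15) = 4·34 − 9·15 = 4·34 − 9·(253 − 7·34) = −9·253 + 67·34 = −9·253 + 67·(287 − 1·253) = 67·287 − 76·253 = 67·287 − 76·(540 − 1·287) = −76·540 + 143·287. So 540·(-76) + 287·143 = 1.
Multiplying through by 224: s = (-76)·224 = -17024, t = 143·224 = 32032 is a solution.
Adding 60·287 to s and subtracting 60·540 from t gives the tidier solution (196, -368).
Indeed 1620·196 + 861·(-368) = 317520 − 316848 = 672.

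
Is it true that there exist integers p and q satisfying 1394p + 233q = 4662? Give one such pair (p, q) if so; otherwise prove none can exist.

Since gcd(1394, 233) = 1, every integer is an integer combination of 1394 and 233.
Dividing repeatedly: 1394 = 5·233 + 229, 233 = 1·229 + 4, 229 = 57·4 + 1, 4 = 4·1 + 0.
Working back up the chain: 1 = 229 − 57·4 = 229 − 57·(233 − 1·229) = −57·233 + 58·229 = −57·233 + 58·(1394 − 5·233) = 58·1394 − 347·233. So 1394·58 + 233·(-347) = 1.
Multiplying through by 4662: p = 58·4662 = 270396, q = (-347)·4662 = -1617714 is a solution.
Shifting by a multiple of (233, −1394) keeps it a solution: p = 270396 − 1160·233 = 116, q = -1617714 + 1160·1394 = -674.
Indeed 1394·116 + 233·(-674) = 161704 − 157042 = 4662.

p = 116, q = -674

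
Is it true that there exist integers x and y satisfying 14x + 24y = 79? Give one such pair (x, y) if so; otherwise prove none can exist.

Both 14 and 24 are divisible by gcd(14, 24) = 2, hence so is any combination 14x + 24y.
But 79 is not a multiple of 2 (it leaves remainder 1).
Therefore 14x + 24y = 79 has no solution in integers.

There are no such integers.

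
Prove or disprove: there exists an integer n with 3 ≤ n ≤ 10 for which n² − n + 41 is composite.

The values for n = 3, 4, …, 10 are 47, 53, 61, 71, 83, 97, 113, 131, and each of these is prime.
So no value in the range makes the expression composite.

No, no such integer n in that range exists.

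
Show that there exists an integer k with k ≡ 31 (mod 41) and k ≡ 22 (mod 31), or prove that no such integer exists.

The moduli 41 and 31 are coprime, so by the Chinese Remainder Theorem a unique solution modulo 1271 exists.
Write k = 31 + 41t and require 31 + 41t ≡ 22 (mod 31), i.e. 41t ≡ 22 (mod 31).
41 ≡ 10 (mod 31), so this reads 10t ≡ 22 (mod 31). Invert 10 mod 31 by the Euclidean algorithm: 31 = 3·10 + 1, 10 = 10·1 + 0; back-substituting, 1 = 31 − 3·10. Hence 10·(-3) ≡ 1, so 10⁻¹ ≡ -3 ≡ 28 (mod 31).
Therefore t ≡ 28·22 = 616 ≡ 27 (mod 31).
Taking t = 27 gives k = 31 + 41·27 = 1138.
Verify: 1138 = 27·41 + 31 and 1138 = 36·31 + 22. ✓

k = 1138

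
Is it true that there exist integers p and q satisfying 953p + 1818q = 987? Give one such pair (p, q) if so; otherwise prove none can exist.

953 and 1818 are coprime, so 953p + 1818q ranges over all of ℤ.
Dividing repeatedly: 1818 = 1·953 + 865, 953 = 1·865 + 88, 865 = 9·88 + 73, 88 = 1·73 + 15, 73 = 4·15 + 13, 15 = 1·13 + 2, 13 = 6·2 + 1, 2 = 2·1 + 0.
Unwinding: 1 = 13 − 6·2 = 13 − 6·(15 − 1·13) = −6·15 + 7·13 = −6·15 + 7·(73 − 4·15) = 7·73 − 34·15 = 7·73 − 34·(88 − 1·73) = −34·88 + 41·73 = −34·88 + 41·(865 − 9·88) = 41·865 − 403·88 = 41·865 − 403·(953 − 1·865) = −403·953 + 444·865 = −403·953 + 444·(1818 − 1·953) = 444·1818 − 847·953, i.e. 953·(-847) + 1818·444 = 1.
Times 987: 953·(-835989) + 1818·438228 = 987, so (-835989, 438228) solves it.
Adding 460·1818 to p and subtracting 460·953 from q gives the tidier solution (291, -152).
Check: 953·291 + 1818·(-152) = 277323 − 276336 = 987. ✓

p = 291, q = -152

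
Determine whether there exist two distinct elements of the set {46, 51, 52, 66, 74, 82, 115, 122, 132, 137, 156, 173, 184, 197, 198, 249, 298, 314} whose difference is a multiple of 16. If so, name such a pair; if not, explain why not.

Reduce each element mod 16: 46↦14, 51↦3, 52↦4, 66↦2, 74↦10, 82↦2, 115↦3, 122↦10, 132↦4, 137↦9, 156↦12, 173↦13, 184↦8, 197↦5, 198↦6, 249↦9, 298↦10, 314↦10. The residue 3 repeats (at 51 and 115), and 115 − 51 = 64 = 4·16.

The pair (51, 115) works.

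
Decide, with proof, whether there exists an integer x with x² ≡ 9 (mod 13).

Take x = 3. Then 3² = 9, and since 0 ≤ 9 < 13 this is already reduced: 3² ≡ 9 (mod 13).

x = 3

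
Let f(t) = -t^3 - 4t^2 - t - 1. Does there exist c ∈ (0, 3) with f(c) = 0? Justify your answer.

No.

The endpoint values f(0) = -1 and f(3) = -67 are both negative. Claim: f(t) < 0 for every t in (0, 3).
Every nonzero coefficient of f(t) = -t^3 - 4t^2 - t - 1 is negative; for t > 0 each term then has that sign, and the constant term -1 is strictly negative.
So f is strictly negative on (0, 3); no root exists in the interval.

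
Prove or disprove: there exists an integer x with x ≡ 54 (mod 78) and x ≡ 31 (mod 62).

No such integer exists.

gcd(78, 62) = 2. If x ≡ 54 (mod 78) and x ≡ 31 (mod 62), then x ≡ 54 (mod 2) and x ≡ 31 (mod 2).
However 54 ≡ 0 and 31 ≡ 1 (mod 2), and 0 ≠ 1.
Therefore no such x exists.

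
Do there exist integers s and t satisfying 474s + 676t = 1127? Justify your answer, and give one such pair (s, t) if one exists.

No such integers exist.

Both 474 and 676 are divisible by gcd(474, 676) = 2, hence so is any combination 474s + 676t.
However 1127 leaves remainder 1 on division by 2.
Therefore 474s + 676t = 1127 has no solution in integers.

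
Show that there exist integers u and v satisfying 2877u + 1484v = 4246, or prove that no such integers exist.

gcd(2877, 1484) = 7, so every integer of the form 2877u + 1484v is a multiple of 7.
But 4246 = 7·606 + 4, so 7 ∤ 4246.
Hence no integers u, v satisfy the equation.

No, no such integers exist.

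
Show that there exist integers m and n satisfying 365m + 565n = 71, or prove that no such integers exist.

Both 365 and 565 are divisible by gcd(365, 565) = 5, hence so is any combination 365m + 565n.
But 71 is not a multiple of 5 (it leaves remainder 1).
So the equation is unsolvable over ℤ.

No such integers exist.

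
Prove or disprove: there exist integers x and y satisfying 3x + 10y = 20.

x = 0, y = 2

Since gcd(3, 10) = 1, every integer is an integer combination of 3 and 10.
Euclidean algorithm: 10 = 3·3 + 1, 3 = 3·1 + 0.
Back-substituting, 1 = 10 − 3·3; that is, 3·(-3) + 10·1 = 1.
Multiplying through by 20: x = (-3)·20 = -60, y = 1·20 = 20 is a solution.
The general solution is x = -60 + 10k, y = 20 − 3k; taking k = 6 gives the smaller pair x = 0, y = 2.
Check: 3·0 + 10·2 = 0 + 20 = 20. ✓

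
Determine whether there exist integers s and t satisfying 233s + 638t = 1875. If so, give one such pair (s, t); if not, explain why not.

Since gcd(233, 638) = 1, every integer is an integer combination of 233 and 638.
Run the Euclidean algorithm on 638 and 233: 638 = 2·233 + 172, 233 = 1·172 + 61, 172 = 2·61 + 50, 61 = 1·50 + 11, 50 = 4·11 + 6, 11 = 1·6 + 5, 6 = 1·5 + 1, 5 = 5·1 + 0.
Unwinding: 1 = 6 − 1·5 = 6 − (11 − 1·6) = −11 + 2·6 = −11 + 2·(50 − 4·11) = 2·50 − 9·11 = 2·50 − 9·(61 − 1·50) = −9·61 + 11·50 = −9·61 + 11·(172 − 2·61) = 11·172 − 31·61 = 11·172 − 31·(233 − 1·172) = −31·233 + 42·172 = −31·233 + 42·(638 − 2·233) = 42·638 − 115·233, i.e. 233·(-115) + 638·42 = 1.
Scaling by 1875 gives the particular solution (s, t) = (-215625, 78750).
The general solution is s = -215625 + 638k, t = 78750 − 233k; taking k = 338 gives the smaller pair s = 19, t = -4.
Indeed 233·19 + 638·(-4) = 4427 − 2552 = 1875.

s = 19, t = -4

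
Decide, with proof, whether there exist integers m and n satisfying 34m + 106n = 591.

There are no such integers.

Both 34 and 106 are divisible by gcd(34, 106) = 2, hence so is any combination 34m + 106n.
But 591 is not a multiple of 2 (it leaves remainder 1).
Hence no integers m, n satisfy the equation.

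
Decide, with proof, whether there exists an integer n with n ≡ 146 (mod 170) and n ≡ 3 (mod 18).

No, no such integer exists.

Reduce both congruences modulo 2, which divides 170 and 18: they say n ≡ 146 (mod 2) and n ≡ 3 (mod 2).
These are incompatible: 146 − 3 = 143 is not divisible by 2.
Hence the system has no solution.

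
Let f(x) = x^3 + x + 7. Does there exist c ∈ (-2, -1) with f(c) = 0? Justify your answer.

Such a root exists.

f(-2) = -3 and f(-1) = 5, which have opposite signs.
Since f is a polynomial it is continuous on [-2, -1].
The Intermediate Value Theorem then guarantees some c ∈ (-2, -1) with f(c) = 0.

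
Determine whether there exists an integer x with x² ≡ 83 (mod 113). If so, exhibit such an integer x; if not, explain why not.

x = 14

Take x = 14. Then 14² = 196 = 1·113 + 83, so 14² ≡ 83 (mod 113).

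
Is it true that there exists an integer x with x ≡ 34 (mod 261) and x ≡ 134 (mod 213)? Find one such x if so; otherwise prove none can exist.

No, no such integer exists.

Reduce both congruences modulo 3, which divides 261 and 213: they say x ≡ 34 (mod 3) and x ≡ 134 (mod 3).
However 34 ≡ 1 and 134 ≡ 2 (mod 3), and 1 ≠ 2.
Hence the system has no solution.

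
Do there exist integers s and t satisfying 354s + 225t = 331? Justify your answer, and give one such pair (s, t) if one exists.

Both 354 and 225 are divisible by gcd(354, 225) = 3, hence so is any combination 354s + 225t.
But 331 = 3·110 + 1, so 3 ∤ 331.
So the equation is unsolvable over ℤ.

No such integers exist.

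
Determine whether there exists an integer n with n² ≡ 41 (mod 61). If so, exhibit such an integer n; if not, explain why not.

n = 23

Take n = 23. Then 23² = 529 = 8·61 + 41, so 23² ≡ 41 (mod 61).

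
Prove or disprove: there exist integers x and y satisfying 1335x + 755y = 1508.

There are no such integers.

Any value of 1335x + 755y is a multiple of gcd(1335, 755) = 5.
But 1508 = 5·301 + 3, so 5 ∤ 1508.
Therefore 1335x + 755y = 1508 has no solution in integers.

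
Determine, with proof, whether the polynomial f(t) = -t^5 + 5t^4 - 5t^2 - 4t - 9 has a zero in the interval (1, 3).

f(1) = -14 and f(3) = 96, which have opposite signs.
Since f is a polynomial it is continuous on [1, 3].
By the Intermediate Value Theorem f must vanish at some point of (1, 3).

Yes, f has a root in the interval.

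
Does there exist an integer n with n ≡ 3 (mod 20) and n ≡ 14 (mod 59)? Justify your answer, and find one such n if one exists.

gcd(20, 59) = 1, so the Chinese Remainder Theorem guarantees exactly one residue class mod 1180 satisfying both.
Any solution of the first congruence is n = 3 + 20t; substituting into the second, 20t ≡ 14 − 3 ≡ 11 (mod 59).
Since 20·3 = 60 = 1·59 + 1, the inverse of 20 mod 59 is 3.
Therefore t ≡ 3·11 = 33 (mod 59).
With t = 33: n = 3 + 20·33 = 663.
Indeed 663 ≡ 3 (mod 20) and 663 ≡ 14 (mod 59).

n = 663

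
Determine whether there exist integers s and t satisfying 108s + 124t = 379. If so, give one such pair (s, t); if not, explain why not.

Any value of 108s + 124t is a multiple of gcd(108, 124) = 4.
But 379 is not a multiple of 4 (it leaves remainder 3).
Therefore 108s + 124t = 379 has no solution in integers.

No, no such integers exist.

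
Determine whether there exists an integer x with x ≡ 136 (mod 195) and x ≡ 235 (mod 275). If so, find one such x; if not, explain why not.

Both moduli are multiples of 5 = gcd(195, 275), so any solution would satisfy x ≡ 136 and x ≡ 235 modulo 5 simultaneously.
But 136 mod 5 = 1 while 235 mod 5 = 0, a contradiction.
So no integer satisfies both congruences.

There is no such integer.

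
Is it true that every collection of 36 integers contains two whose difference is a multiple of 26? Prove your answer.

Yes.

There are exactly 26 possible remainders on division by 26.
Since 36 > 26, two of the 36 integers must share a residue class by the pigeonhole principle; call them a and b.
Their difference a − b is then a multiple of 26.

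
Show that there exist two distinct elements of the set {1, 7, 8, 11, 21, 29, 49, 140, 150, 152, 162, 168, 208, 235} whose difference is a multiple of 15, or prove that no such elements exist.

Reduce each element modulo 15: 1↦1, 7↦7, 8↦8, 11↦11, 21↦6, 29↦14, 49↦4, 140↦5, 150↦0, 152↦2, 162↦12, 168↦3, 208↦13, 235↦10.
All 14 residues are distinct, so no two elements differ by a multiple of 15.

No, no such pair exists.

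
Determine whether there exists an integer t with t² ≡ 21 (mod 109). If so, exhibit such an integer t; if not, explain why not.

t = 28

t = 28 works: 28² = 784, and 784 − 21 = 763 = 7·109.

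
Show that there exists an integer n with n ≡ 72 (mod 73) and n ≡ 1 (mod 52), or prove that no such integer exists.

n = 729

Since 73 and 52 share no common factor, CRT says the pair of congruences has a solution (unique mod 3796).
Any solution of the first congruence is n = 72 + 73t; substituting into the second, 73t ≡ 1 − 72 ≡ 33 (mod 52).
73 ≡ 21 (mod 52), so this reads 21t ≡ 33 (mod 52). Invert 21 mod 52 by the Euclidean algorithm: 52 = 2·21 + 10, 21 = 2·10 + 1, 10 = 10·1 + 0; back-substituting, 1 = 21 − 2·10 = 21 − 2·(52 − 2·21) = −2·52 + 5·21. Hence 21·5 ≡ 1, so 21⁻¹ ≡ 5 (mod 52).
Multiplying by 5: t ≡ 5·33 = 165 ≡ 9 (mod 52).
With t = 9: n = 72 + 73·9 = 729.
Check: 729 mod 73 = 72, 729 mod 52 = 1. ✓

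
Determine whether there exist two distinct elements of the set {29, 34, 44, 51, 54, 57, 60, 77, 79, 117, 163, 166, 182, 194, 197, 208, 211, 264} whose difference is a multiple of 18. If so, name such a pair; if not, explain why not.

No such pair exists.

Two integers differ by a multiple of 18 exactly when they have the same residue mod 18. The residues are 29↦11, 34↦16, 44↦8, 51↦15, 54↦0, 57↦3, 60↦6, 77↦5, 79↦7, 117↦9, 163↦1, 166↦4, 182↦2, 194↦14, 197↦17, 208↦10, 211↦13, 264↦12.
No residue repeats among the 18 elements, so no pair has difference ≡ 0 (mod 18).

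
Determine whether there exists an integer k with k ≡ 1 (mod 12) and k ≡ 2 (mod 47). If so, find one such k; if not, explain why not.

gcd(12, 47) = 1, so the Chinese Remainder Theorem guarantees exactly one residue class mod 564 satisfying both.
Write k = 1 + 12t and require 1 + 12t ≡ 2 (mod 47), i.e. 12t ≡ 1 (mod 47).
Since 12·4 = 48 = 1·47 + 1, the inverse of 12 mod 47 is 4.
Multiplying by 4: t ≡ 4·1 = 4 (mod 47).
Taking t = 4 gives k = 1 + 12·4 = 49.
Check: 49 mod 12 = 1, 49 mod 47 = 2. ✓

k = 49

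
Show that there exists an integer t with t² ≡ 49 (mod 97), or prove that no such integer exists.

t = 90 works: 90² = 8100, and 8100 − 49 = 8051 = 83·97.

t = 90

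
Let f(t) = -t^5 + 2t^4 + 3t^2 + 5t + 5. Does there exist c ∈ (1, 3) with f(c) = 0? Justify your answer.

f(1) = 14 and f(3) = -34, which have opposite signs.
As a polynomial, f is continuous on every closed interval.
By the Intermediate Value Theorem, f takes the value 0 somewhere in the open interval.

Yes, f has a root in the interval.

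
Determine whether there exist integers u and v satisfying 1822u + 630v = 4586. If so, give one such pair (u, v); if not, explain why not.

u = 53, v = -146

gcd(1822, 630) = 2, and 2 divides 4586, so integer solutions exist.
Dividing through by 2 reduces the equation to 911u + 315v = 2293.
Euclidean algorithm: 911 = 2·315 + 281, 315 = 1·281 + 34, 281 = 8·34 + 9, 34 = 3·9 + 7, 9 = 1·7 + 2, 7 = 3·2 + 1, 2 = 2·1 + 0.
Unwinding: 1 = 7 − 3·2 = 7 − 3·(9 − 1·7) = −3·9 + 4·7 = −3·9 + 4·(34 − 3·9) = 4·34 − 15·9 = 4·34 − 15·(281 − 8·34) = −15·281 + 124·34 = −15·281 + 124·(315 − 1·281) = 124·315 − 139·281 = 124·315 − 139·(911 − 2·315) = −139·911 + 402·315, i.e. 911·(-139) + 315·402 = 1.
Times 2293: 911·(-318727) + 315·921786 = 2293, so (-318727, 921786) solves it.
Adding 1012·315 to u and subtracting 1012·911 from v gives the tidier solution (53, -146).
Check: 1822·53 + 630·(-146) = 96566 − 91980 = 4586. ✓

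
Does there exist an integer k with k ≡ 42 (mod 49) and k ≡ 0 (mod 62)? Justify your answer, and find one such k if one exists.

gcd(49, 62) = 1, so the Chinese Remainder Theorem guarantees exactly one residue class mod 3038 satisfying both.
Write k = 42 + 49t and require 42 + 49t ≡ 0 (mod 62), i.e. 49t ≡ 20 (mod 62).
To invert 49 modulo 62: 62 = 1·49 + 13, 49 = 3·13 + 10, 13 = 1·10 + 3, 10 = 3·3 + 1, 3 = 3·1 + 0, and unwinding, 1 = 10 − 3·3 = 10 − 3·(13 − 1·10) = −3·13 + 4·10 = −3·13 + 4·(49 − 3·13) = 4·49 − 15·13 = 4·49 − 15·(62 − 1·49) = −15·62 + 19·49. Thus 49⁻¹ ≡ 19 (mod 62).
Therefore t ≡ 19·20 = 380 ≡ 8 (mod 62).
Taking t = 8 gives k = 42 + 49·8 = 434.
Indeed 434 ≡ 42 (mod 49) and 434 ≡ 0 (mod 62).

k = 434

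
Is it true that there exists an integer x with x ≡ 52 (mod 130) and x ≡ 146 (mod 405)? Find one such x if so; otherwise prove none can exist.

Reduce both congruences modulo 5, which divides 130 and 405: they say x ≡ 52 (mod 5) and x ≡ 146 (mod 5).
These are incompatible: 52 − 146 = -94 is not divisible by 5.
Therefore no such x exists.

No, no such integer exists.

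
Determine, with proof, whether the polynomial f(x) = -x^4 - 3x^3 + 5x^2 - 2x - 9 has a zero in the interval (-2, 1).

Such a root exists.

f(-2) = 23 and f(1) = -10, which have opposite signs.
f is continuous everywhere (it is a polynomial), in particular on [-2, 1].
By the Intermediate Value Theorem, f takes the value 0 somewhere in the open interval.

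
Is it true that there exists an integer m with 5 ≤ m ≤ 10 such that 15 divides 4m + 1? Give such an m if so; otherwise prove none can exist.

No such integer m in that range exists.

For m = 5, 6, …, 10 the values of 4m + 1 modulo 15 are 6, 10, 14, 3, 7, 11 respectively.
None is 0, so 15 never divides 4m + 1 on this range.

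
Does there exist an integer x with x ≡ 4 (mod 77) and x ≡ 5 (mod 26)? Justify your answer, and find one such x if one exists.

x = 1929

Since 77 and 26 share no common factor, CRT says the pair of congruences has a solution (unique mod 2002).
Write x = 4 + 77t and require 4 + 77t ≡ 5 (mod 26), i.e. 77t ≡ 1 (mod 26).
77 ≡ 25 (mod 26), so this reads 25t ≡ 1 (mod 26). Note 25·25 = 625 ≡ 1 (mod 26) (as 625 − 1 = 24·26), so 25⁻¹ ≡ 25.
Therefore t ≡ 25·1 = 25 (mod 26).
With t = 25: x = 4 + 77·25 = 1929.
Verify: 1929 = 25·77 + 4 and 1929 = 74·26 + 5. ✓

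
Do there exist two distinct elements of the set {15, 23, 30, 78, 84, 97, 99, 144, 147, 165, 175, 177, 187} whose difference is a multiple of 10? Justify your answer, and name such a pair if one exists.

Reduce each element mod 10: 15↦5, 23↦3, 30↦0, 78↦8, 84↦4, 97↦7, 99↦9, 144↦4, 147↦7, 165↦5, 175↦5, 177↦7, 187↦7. The residue 5 repeats (at 15 and 165), and 165 − 15 = 150 = 15·10.

15 and 165 are such a pair.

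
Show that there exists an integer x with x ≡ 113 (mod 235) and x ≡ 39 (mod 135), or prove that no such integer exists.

No such integer exists.

Both moduli are multiples of 5 = gcd(235, 135), so any solution would satisfy x ≡ 113 and x ≡ 39 modulo 5 simultaneously.
However 113 ≡ 3 and 39 ≡ 4 (mod 5), and 3 ≠ 4.
Hence the system has no solution.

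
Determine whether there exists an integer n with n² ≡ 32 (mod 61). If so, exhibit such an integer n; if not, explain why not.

No such integer exists.

61 is prime, so by Euler's criterion 32 is a square mod 61 iff 32^((61−1)/2) = 32^30 ≡ 1 (mod 61).
Squaring successively (mod 61): 32^2 = 1024 ≡ 48; 32^4 ≡ 48² = 2304 ≡ 47; 32^8 ≡ 47² = 2209 ≡ 13; 32^16 ≡ 13² = 169 ≡ 47.
Since 30 = 16 + 8 + 4 + 2, 32^30 ≡ 47 · 13 · 47 · 48; multiplying out mod 61: 47·13 = 611 ≡ 1, then 1·47 = 47 ≡ 47, then 47·48 = 2256 ≡ 60. Thus 32^30 ≡ 60 ≡ −1 (mod 61).
The value −1 means 32 is a non-residue modulo 61, so n² ≡ 32 (mod 61) is impossible.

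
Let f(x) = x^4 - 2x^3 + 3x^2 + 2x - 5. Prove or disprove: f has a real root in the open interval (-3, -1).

f(-3) = 151 and f(-1) = -1, which have opposite signs.
Since f is a polynomial it is continuous on [-3, -1].
By the Intermediate Value Theorem, f takes the value 0 somewhere in the open interval.

Yes, f has a root in the interval.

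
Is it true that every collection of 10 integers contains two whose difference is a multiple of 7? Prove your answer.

Partition the integers by their residue mod 7; there are 7 classes.
Placing 10 integers into 7 classes, some class receives at least two — say a and b.
Their difference a − b is then a multiple of 7.

True.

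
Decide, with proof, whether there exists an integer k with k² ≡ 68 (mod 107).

No, no such integer exists.

Apply Euler's criterion with the prime 107: 68 is a quadratic residue iff 68^53 ≡ 1 (mod 107), and a non-residue iff it is ≡ −1.
Squaring successively (mod 107): 68^2 = 4624 ≡ 23; 68^4 ≡ 23² = 529 ≡ 101; 68^8 ≡ 101² = 10201 ≡ 36; 68^16 ≡ 36² = 1296 ≡ 12; 68^32 ≡ 12² = 144 ≡ 37.
Since 53 = 32 + 16 + 4 + 1, 68^53 ≡ 37 · 12 · 101 · 68; multiplying out mod 107: 37·12 = 444 ≡ 16, then 16·101 = 1616 ≡ 11, then 11·68 = 748 ≡ 106. Thus 68^53 ≡ 106 ≡ −1 (mod 107).
By Euler's criterion 68 is a quadratic non-residue mod 107: no k satisfies k² ≡ 68 (mod 107).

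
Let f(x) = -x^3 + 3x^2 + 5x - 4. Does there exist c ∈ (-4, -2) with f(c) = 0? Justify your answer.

f has no root in that interval.

f(-4) = 88 and f(-2) = 6, both positive, so a sign-change argument is unavailable; we show f keeps this sign on the whole interval.
Substitute x = -2 − u, where 0 < u < 2 on the interval. Expanding, f(-2 − u) = u^3 + 9u^2 + 19u + 6.
All 4 nonzero coefficients of this polynomial in u are positive; hence for u > 0 the value is a sum of positive terms (the constant 6 among them).
Therefore f(x) > 0 throughout (-4, -2), and f has no zero there.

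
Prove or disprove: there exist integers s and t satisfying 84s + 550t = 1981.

No such integers exist.

Any value of 84s + 550t is a multiple of gcd(84, 550) = 2.
However 1981 leaves remainder 1 on division by 2.
So the equation is unsolvable over ℤ.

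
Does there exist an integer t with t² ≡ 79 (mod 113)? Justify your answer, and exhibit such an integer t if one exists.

No such integer exists.

Apply Euler's criterion with the prime 113: 79 is a quadratic residue iff 79^56 ≡ 1 (mod 113), and a non-residue iff it is ≡ −1.
Repeated squaring mod 113: 79^2 = 6241 ≡ 26; 79^4 ≡ 26² = 676 ≡ 111; 79^8 ≡ 111² = 12321 ≡ 4; 79^16 ≡ 4² = 16 ≡ 16; 79^32 ≡ 16² = 256 ≡ 30.
Since 56 = 32 + 16 + 8, 79^56 ≡ 30 · 16 · 4; multiplying out mod 113: 30·16 = 480 ≡ 28, then 28·4 = 112 ≡ 112. Thus 79^56 ≡ 112 ≡ −1 (mod 113).
The value −1 means 79 is a non-residue modulo 113, so t² ≡ 79 (mod 113) is impossible.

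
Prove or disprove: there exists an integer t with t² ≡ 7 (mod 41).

Apply Euler's criterion with the prime 41: 7 is a quadratic residue iff 7^20 ≡ 1 (mod 41), and a non-residue iff it is ≡ −1.
Squaring successively (mod 41): 7^2 = 49 ≡ 8; 7^4 ≡ 8² = 64 ≡ 23; 7^8 ≡ 23² = 529 ≡ 37; 7^16 ≡ 37² = 1369 ≡ 16.
Since 20 = 16 + 4, 7^20 ≡ 16 · 23; multiplying out mod 41: 16·23 = 368 ≡ 40. Thus 7^20 ≡ 40 ≡ −1 (mod 41).
By Euler's criterion 7 is a quadratic non-residue mod 41: no t satisfies t² ≡ 7 (mod 41).

No, no such integer exists.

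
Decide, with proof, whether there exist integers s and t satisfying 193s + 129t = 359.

s = 56, t = -81

193 and 129 are coprime, so 193s + 129t ranges over all of ℤ.
Euclidean algorithm: 193 = 1·129 + 64, 129 = 2·64 + 1, 64 = 64·1 + 0.
Working back up the chain: 1 = 129 − 2·64 = 129 − 2·(193 − 1·129) = −2·193 + 3·129. So 193·(-2) + 129·3 = 1.
Times 359: 193·(-718) + 129·1077 = 359, so (-718, 1077) solves it.
Shifting by a multiple of (129, −193) keeps it a solution: s = -718 + 6·129 = 56, t = 1077 − 6·193 = -81.
Check: 193·56 + 129·(-81) = 10808 − 10449 = 359. ✓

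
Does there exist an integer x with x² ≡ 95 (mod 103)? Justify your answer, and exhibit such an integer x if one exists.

No, no such integer exists.

Apply Euler's criterion with the prime 103: 95 is a quadratic residue iff 95^51 ≡ 1 (mod 103), and a non-residue iff it is ≡ −1.
Squaring successively (mod 103): 95^2 = 9025 ≡ 64; 95^4 ≡ 64² = 4096 ≡ 79; 95^8 ≡ 79² = 6241 ≡ 61; 95^16 ≡ 61² = 3721 ≡ 13; 95^32 ≡ 13² = 169 ≡ 66.
Since 51 = 32 + 16 + 2 + 1, 95^51 ≡ 66 · 13 · 64 · 95; multiplying out mod 103: 66·13 = 858 ≡ 34, then 34·64 = 2176 ≡ 13, then 13·95 = 1235 ≡ 102. Thus 95^51 ≡ 102 ≡ −1 (mod 103).
By Euler's criterion 95 is a quadratic non-residue mod 103: no x satisfies x² ≡ 95 (mod 103).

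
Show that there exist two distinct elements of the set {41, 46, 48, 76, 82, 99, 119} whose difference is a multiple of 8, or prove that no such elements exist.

Reduce each element modulo 8: 41↦1, 46↦6, 48↦0, 76↦4, 82↦2, 99↦3, 119↦7.
No residue repeats among the 7 elements, so no pair has difference ≡ 0 (mod 8).

No, no such pair exists.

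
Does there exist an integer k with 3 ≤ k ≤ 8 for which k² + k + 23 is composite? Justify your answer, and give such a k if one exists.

At k = 6: 6² + 6 + 23 = 65 = 5·13, which is composite.

k = 6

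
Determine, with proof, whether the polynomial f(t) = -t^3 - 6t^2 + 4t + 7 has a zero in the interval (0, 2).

Such a root exists.

f(0) = 7 and f(2) = -17, which have opposite signs.
Since f is a polynomial it is continuous on [0, 2].
By the Intermediate Value Theorem f must vanish at some point of (0, 2).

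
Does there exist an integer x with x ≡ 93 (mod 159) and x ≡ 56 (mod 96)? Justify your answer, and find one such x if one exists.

There is no such integer.

Reduce both congruences modulo 3, which divides 159 and 96: they say x ≡ 93 (mod 3) and x ≡ 56 (mod 3).
These are incompatible: 93 − 56 = 37 is not divisible by 3.
Therefore no such x exists.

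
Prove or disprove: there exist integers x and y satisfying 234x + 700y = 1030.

x = 145, y = -47

Every value of 234x + 700y is a multiple of gcd(234, 700) = 2; since 2 ∣ 1030, solutions exist.
Dividing through by 2 reduces the equation to 117x + 350y = 515.
Euclidean algorithm: 350 = 2·117 + 116, 117 = 1·116 + 1, 116 = 116·1 + 0.
Working back up the chain: 1 = 117 − 1·116 = 117 − (350 − 2·117) = −350 + 3·117. So 117·3 + 350·(-1) = 1.
Times 515: 117·1545 + 350·(-515) = 515, so (1545, -515) solves it.
Shifting by a multiple of (350, −117) keeps it a solution: x = 1545 − 4·350 = 145, y = -515 + 4·117 = -47.
Indeed 234·145 + 700·(-47) = 33930 − 32900 = 1030.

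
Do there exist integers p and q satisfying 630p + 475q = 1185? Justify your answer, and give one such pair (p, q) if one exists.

p = 72, q = -93

gcd(630, 475) = 5, and 5 divides 1185, so integer solutions exist.
Dividing through by 5 reduces the equation to 126p + 95q = 237.
Run the Euclidean algorithm on 126 and 95: 126 = 1·95 + 31, 95 = 3·31 + 2, 31 = 15·2 + 1, 2 = 2·1 + 0.
Back-substituting, 1 = 31 − 15·2 = 31 − 15·(95 − 3·31) = −15·95 + 46·31 = −15·95 + 46·(126 − 1·95) = 46·126 − 61·95; that is, 126·46 + 95·(-61) = 1.
Times 237: 126·10902 + 95·(-14457) = 237, so (10902, -14457) solves it.
Subtracting 114·95 from p and adding 114·126 to q gives the tidier solution (72, -93).
Check: 630·72 + 475·(-93) = 45360 − 44175 = 1185. ✓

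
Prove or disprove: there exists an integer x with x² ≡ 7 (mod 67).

There is no such integer.

Apply Euler's criterion with the prime 67: 7 is a quadratic residue iff 7^33 ≡ 1 (mod 67), and a non-residue iff it is ≡ −1.
Repeated squaring mod 67: 7^2 = 49 ≡ 49; 7^4 ≡ 49² = 2401 ≡ 56; 7^8 ≡ 56² = 3136 ≡ 54; 7^16 ≡ 54² = 2916 ≡ 35; 7^32 ≡ 35² = 1225 ≡ 19.
Since 33 = 32 + 1, 7^33 ≡ 19 · 7; multiplying out mod 67: 19·7 = 133 ≡ 66. Thus 7^33 ≡ 66 ≡ −1 (mod 67).
By Euler's criterion 7 is a quadratic non-residue mod 67: no x satisfies x² ≡ 7 (mod 67).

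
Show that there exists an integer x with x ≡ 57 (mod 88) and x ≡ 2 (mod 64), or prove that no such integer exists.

No such integer exists.

gcd(88, 64) = 8. If x ≡ 57 (mod 88) and x ≡ 2 (mod 64), then x ≡ 57 (mod 8) and x ≡ 2 (mod 8).
But 57 mod 8 = 1 while 2 mod 8 = 2, a contradiction.
Hence the system has no solution.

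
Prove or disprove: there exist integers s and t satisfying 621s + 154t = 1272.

Since gcd(621, 154) = 1, every integer is an integer combination of 621 and 154.
Run the Euclidean algorithm on 621 and 154: 621 = 4·154 + 5, 154 = 30·5 + 4, 5 = 1·4 + 1, 4 = 4·1 + 0.
Unwinding: 1 = 5 − 1·4 = 5 − (154 − 30·5) = −154 + 31·5 = −154 + 31·(621 − 4·154) = 31·621 − 125·154, i.e. 621·31 + 154·(-125) = 1.
Scaling by 1272 gives the particular solution (s, t) = (39432, -159000).
Shifting by a multiple of (154, −621) keeps it a solution: s = 39432 − 256·154 = 8, t = -159000 + 256·621 = -24.
Indeed 621·8 + 154·(-24) = 4968 − 3696 = 1272.

s = 8, t = -24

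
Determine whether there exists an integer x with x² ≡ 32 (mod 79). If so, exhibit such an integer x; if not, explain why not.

x = 43 works: 43² = 1849, and 1849 − 32 = 1817 = 23·79.

x = 43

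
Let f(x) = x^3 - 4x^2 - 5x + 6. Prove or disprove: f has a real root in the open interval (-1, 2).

f(-1) = 6 and f(2) = -12, which have opposite signs.
Since f is a polynomial it is continuous on [-1, 2].
By the Intermediate Value Theorem f must vanish at some point of (-1, 2).

Yes, f has a root in the interval.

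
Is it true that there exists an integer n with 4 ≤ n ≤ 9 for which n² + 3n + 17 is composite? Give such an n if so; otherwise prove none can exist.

n = 5

At n = 5: 5² + 3·5 + 17 = 57 = 3·19, which is composite.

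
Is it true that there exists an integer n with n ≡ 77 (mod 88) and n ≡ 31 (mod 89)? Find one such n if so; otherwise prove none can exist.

gcd(88, 89) = 1, so the Chinese Remainder Theorem guarantees exactly one residue class mod 7832 satisfying both.
Any solution of the first congruence is n = 77 + 88t; substituting into the second, 88t ≡ 31 − 77 ≡ 43 (mod 89).
Note 88·88 = 7744 ≡ 1 (mod 89) (as 7744 − 1 = 87·89), so 88⁻¹ ≡ 88.
Therefore t ≡ 88·43 = 3784 ≡ 46 (mod 89).
Taking t = 46 gives n = 77 + 88·46 = 4125.
Check: 4125 mod 88 = 77, 4125 mod 89 = 31. ✓

n = 4125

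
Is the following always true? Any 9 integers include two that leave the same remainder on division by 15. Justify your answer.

Consider the 9 integers 65, 66, …, 73. They lie in distinct residue classes modulo 15, since 9 ≤ 15.
So no two of them leave the same remainder on division by 15; the claim fails for this set.

No, the set {65, 66, 67, 68, 69, 70, 71, 72, 73} is a counterexample.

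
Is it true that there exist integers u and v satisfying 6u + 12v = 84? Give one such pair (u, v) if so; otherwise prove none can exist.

Since gcd(6, 12) = 6 and 84 = 6·14, Bézout's identity guarantees a solution.
Dividing through by 6 reduces the equation to 1u + 2v = 14.
The coefficient of u is 1, so setting v = 0 and u = 14 already solves it.
Subtracting 7·2 from u and adding 7·1 to v gives the tidier solution (0, 7).
Check: 6·0 + 12·7 = 0 + 84 = 84. ✓

u = 0, v = 7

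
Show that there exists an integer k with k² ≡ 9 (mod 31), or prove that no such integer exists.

k = 3

Take k = 3. Then 3² = 9, and since 0 ≤ 9 < 31 this is already reduced: 3² ≡ 9 (mod 31).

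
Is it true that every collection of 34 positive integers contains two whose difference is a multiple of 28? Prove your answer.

True.

There are exactly 28 possible remainders on division by 28.
With 34 integers and only 28 classes, the pigeonhole principle forces two of them, say a and b, into the same class.
Equal remainders mean a − b ≡ 0 (mod 28), so 28 divides their difference.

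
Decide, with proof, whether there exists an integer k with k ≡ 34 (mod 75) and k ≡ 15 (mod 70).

Reduce both congruences modulo 5, which divides 75 and 70: they say k ≡ 34 (mod 5) and k ≡ 15 (mod 5).
These are incompatible: 34 − 15 = 19 is not divisible by 5.
So no integer satisfies both congruences.

No, no such integer exists.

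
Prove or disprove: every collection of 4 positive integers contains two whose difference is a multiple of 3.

Yes, this is always true.

Each integer lies in one of the 3 residue classes modulo 3.
Since 4 > 3, two of the 4 integers must share a residue class by the pigeonhole principle; call them a and b.
Then a ≡ b (mod 3), i.e. 3 ∣ (a − b).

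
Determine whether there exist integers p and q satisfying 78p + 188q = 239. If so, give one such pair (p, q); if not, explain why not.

No, no such integers exist.

gcd(78, 188) = 2, so every integer of the form 78p + 188q is a multiple of 2.
However 239 leaves remainder 1 on division by 2.
So the equation is unsolvable over ℤ.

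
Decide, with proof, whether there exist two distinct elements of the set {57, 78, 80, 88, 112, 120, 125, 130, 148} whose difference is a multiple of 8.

Reduce each element mod 8: 57↦1, 78↦6, 80↦0, 88↦0, 112↦0, 120↦0, 125↦5, 130↦2, 148↦4. The residue 0 repeats (at 80 and 88), and 88 − 80 = 8 = 1·8.

80 and 88 are such a pair.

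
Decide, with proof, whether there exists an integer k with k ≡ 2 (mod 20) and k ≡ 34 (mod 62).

Here gcd(20, 62) = 2, and both 2 and 34 leave remainder 0 mod 2, so the system is consistent.
Put k = 2 + 20t, so we need 20t ≡ 32 (mod 62), equivalently (divide by 2) 10t ≡ 16 (mod 31).
To invert 10 modulo 31: 31 = 3·10 + 1, 10 = 10·1 + 0, and unwinding, 1 = 31 − 3·10. Thus 10⁻¹ ≡ -3 ≡ 28 (mod 31).
Multiplying by 28: t ≡ 28·16 = 448 ≡ 14 (mod 31).
Then k = 2 + 20·14 = 282.
Verify: 282 = 14·20 + 2 and 282 = 4·62 + 34. ✓

k = 282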